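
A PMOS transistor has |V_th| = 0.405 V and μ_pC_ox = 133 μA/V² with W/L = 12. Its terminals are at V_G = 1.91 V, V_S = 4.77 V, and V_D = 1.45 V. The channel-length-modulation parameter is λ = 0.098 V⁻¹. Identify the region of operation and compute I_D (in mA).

Saturation; I_D = 6.37 mA

V_SG = V_S − V_G = 4.77 − 1.91 = 2.86 V; V_SD = V_S − V_D = 4.77 − 1.45 = 3.32 V.
k_p = μ_pC_ox · (W/L) = 1.596 mA/V².
V_ov = V_SG − |V_th| = 2.86 − 0.405 = 2.45 V.
Since V_SD = 3.32 V ≥ V_ov = 2.45 V, the device is in saturation.
I_D = ½ k_p V_ov² (1 + λ V_SD) = 0.5 × 1.596 × 2.45² × (1 + 0.098 × 3.32) = 6.37 mA.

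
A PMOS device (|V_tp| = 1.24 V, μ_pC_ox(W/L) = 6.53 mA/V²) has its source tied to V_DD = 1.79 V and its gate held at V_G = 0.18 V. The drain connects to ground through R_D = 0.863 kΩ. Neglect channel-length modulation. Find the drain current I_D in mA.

I_D = 0.447 mA

V_SG = V_DD − V_G = 1.79 − 0.18 = 1.61 V, so V_ov = 1.61 − 1.24 = 0.37 V.
Assume saturation: I_D = ½ k_p V_ov² = 0.5 × 6.53 × 0.37² = 0.447 mA, giving V_SD = V_DD − I_D R_D = 1.79 − 0.447 × 0.863 = 1.4 V.
V_SD = 1.4 V ≥ V_ov = 0.37 V, confirming saturation.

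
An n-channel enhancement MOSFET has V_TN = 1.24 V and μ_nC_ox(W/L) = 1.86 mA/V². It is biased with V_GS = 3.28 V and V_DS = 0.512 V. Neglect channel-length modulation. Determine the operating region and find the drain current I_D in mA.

V_ov = V_GS − V_TN = 3.28 − 1.24 = 2.04 V.
Since V_DS = 0.512 V < V_ov = 2.04 V, the device is in the triode region.
I_D = k_n [V_ov · V_DS − ½ V_DS²] = 1.86 × [2.04 × 0.512 − 0.5 × 0.512²] = 1.7 mA.

Triode; I_D = 1.70 mA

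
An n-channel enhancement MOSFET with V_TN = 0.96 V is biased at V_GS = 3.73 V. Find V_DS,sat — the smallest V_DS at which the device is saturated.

V_DS,sat = 2.77 V

The boundary between triode and saturation is V_DS = V_GS − V_TN = V_ov.
V_ov = 3.73 − 0.96 = 2.77 V.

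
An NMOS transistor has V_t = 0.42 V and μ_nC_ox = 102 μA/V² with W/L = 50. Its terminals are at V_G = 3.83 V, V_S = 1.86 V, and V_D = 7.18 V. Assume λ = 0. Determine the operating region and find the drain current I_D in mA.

V_GS = V_G − V_S = 3.83 − 1.86 = 1.97 V; V_DS = V_D − V_S = 7.18 − 1.86 = 5.32 V.
k_n = μ_nC_ox · (W/L) = 5.1 mA/V².
V_ov = V_GS − V_t = 1.97 − 0.42 = 1.55 V.
Since V_DS = 5.32 V ≥ V_ov = 1.55 V, the device is in saturation.
I_D = ½ k_n V_ov² = 0.5 × 5.1 × 1.55² = 6.13 mA.

Saturation; I_D = 6.13 mA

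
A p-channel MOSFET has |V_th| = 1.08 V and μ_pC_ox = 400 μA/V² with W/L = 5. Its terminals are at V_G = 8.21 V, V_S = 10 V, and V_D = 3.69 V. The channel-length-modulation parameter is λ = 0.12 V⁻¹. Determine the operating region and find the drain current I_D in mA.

V_SG = V_S − V_G = 10 − 8.21 = 1.79 V; V_SD = V_S − V_D = 10 − 3.69 = 6.31 V.
k_p = μ_pC_ox · (W/L) = 2 mA/V².
V_ov = V_SG − |V_th| = 1.79 − 1.08 = 0.71 V.
Since V_SD = 6.31 V ≥ V_ov = 0.71 V, the device is in saturation.
I_D = ½ k_p V_ov² (1 + λ V_SD) = 0.5 × 2 × 0.71² × (1 + 0.12 × 6.31) = 0.886 mA.

Saturation; I_D = 0.886 mA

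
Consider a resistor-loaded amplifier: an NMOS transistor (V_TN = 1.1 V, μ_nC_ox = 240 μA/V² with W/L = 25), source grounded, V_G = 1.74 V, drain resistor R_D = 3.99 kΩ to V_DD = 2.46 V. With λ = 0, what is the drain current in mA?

V_GS = V_G = 1.74 V, so V_ov = 1.74 − 1.1 = 0.64 V.
k_n = μ_nC_ox · (W/L) = 6 mA/V².
Assume saturation: I_D = ½ k_n V_ov² = 0.5 × 6 × 0.64² = 1.23 mA, giving V_DS = V_DD − I_D R_D = 2.46 − 1.23 × 3.99 = -2.44 V.
But -2.44 V < V_ov = 0.64 V, so the device is actually in triode.
In triode I_D = k_n[V_ov V_DS − ½ V_DS²] and I_D = (V_DD − V_DS)/R_D. Equating: 12 V_DS² − 16.32 V_DS + 2.46 = 0, giving V_DS = 0.173 V (the root below V_ov).
I_D = (2.46 − 0.173) / 3.99 = 0.573 mA.

I_D = 0.573 mA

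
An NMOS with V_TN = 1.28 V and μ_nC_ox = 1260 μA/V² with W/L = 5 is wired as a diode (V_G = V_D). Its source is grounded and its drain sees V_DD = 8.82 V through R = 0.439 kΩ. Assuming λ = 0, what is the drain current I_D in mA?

I_D = 12.6 mA

With gate tied to drain, V_GS = V_DS ≥ V_GS − V_TN, so the device is in saturation.
k_n = μ_nC_ox · (W/L) = 6.3 mA/V².
KCL at the drain: ½ k_n (V_GS − V_TN)² = (V_DD − V_GS)/R.
Let x = V_GS − 1.28. Then 1.38 x² + x − 7.54 = 0, giving x = 2 V (positive root), so V_GS = 3.28 V.
I_D = (V_DD − V_GS)/R = (8.82 − 3.28) / 0.439 = 12.6 mA.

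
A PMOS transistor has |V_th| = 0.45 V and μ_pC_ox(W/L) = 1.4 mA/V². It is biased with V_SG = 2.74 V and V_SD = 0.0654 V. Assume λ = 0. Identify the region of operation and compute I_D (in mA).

Triode; I_D = 0.207 mA

V_ov = V_SG − |V_th| = 2.74 − 0.45 = 2.29 V.
Since V_SD = 0.0654 V < V_ov = 2.29 V, the device is in the triode region.
I_D = k_p [V_ov · V_SD − ½ V_SD²] = 1.4 × [2.29 × 0.0654 − 0.5 × 0.0654²] = 0.207 mA.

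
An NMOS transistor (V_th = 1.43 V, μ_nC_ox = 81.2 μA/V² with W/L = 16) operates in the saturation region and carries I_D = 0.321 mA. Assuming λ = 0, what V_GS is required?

k_n = μ_nC_ox · (W/L) = 1.299 mA/V².
In saturation I_D = ½ k_n (V_GS − V_th)², so V_GS − V_th = √(2 I_D / k_n) = √(2 × 0.321 / 1.299) = 0.703 V.
V_GS = 1.43 + 0.703 = 2.13 V.

V_GS = 2.13 V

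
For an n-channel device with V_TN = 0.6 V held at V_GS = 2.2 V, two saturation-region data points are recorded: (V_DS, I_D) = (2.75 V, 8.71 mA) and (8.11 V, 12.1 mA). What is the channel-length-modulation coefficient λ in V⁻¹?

λ = 0.0907 V⁻¹

With V_GS fixed, I_D ∝ (1 + λ V_DS) in saturation, so I_D2/I_D1 = (1 + λ V_DS2)/(1 + λ V_DS1).
12.1/8.71 = 1.389 = (1 + 8.11 λ)/(1 + 2.75 λ).
Solving: λ (I_D1 V_DS2 − I_D2 V_DS1) = I_D2 − I_D1, so λ = (12.1 − 8.71) / (8.71 × 8.11 − 12.1 × 2.75) = 3.39 / 37.4 = 0.0907 V⁻¹.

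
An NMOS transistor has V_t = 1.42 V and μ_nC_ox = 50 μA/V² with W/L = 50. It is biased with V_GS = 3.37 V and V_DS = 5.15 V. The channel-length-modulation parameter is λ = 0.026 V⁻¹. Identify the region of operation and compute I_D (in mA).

Saturation; I_D = 5.39 mA

k_n = μ_nC_ox · (W/L) = 2.5 mA/V².
V_ov = V_GS − V_t = 3.37 − 1.42 = 1.95 V.
Since V_DS = 5.15 V ≥ V_ov = 1.95 V, the device is in saturation.
I_D = ½ k_n V_ov² (1 + λ V_DS) = 0.5 × 2.5 × 1.95² × (1 + 0.026 × 5.15) = 5.39 mA.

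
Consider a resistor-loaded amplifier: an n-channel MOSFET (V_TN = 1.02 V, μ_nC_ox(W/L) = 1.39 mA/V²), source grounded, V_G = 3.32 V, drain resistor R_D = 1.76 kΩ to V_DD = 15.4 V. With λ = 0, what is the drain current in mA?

I_D = 3.68 mA

V_GS = V_G = 3.32 V, so V_ov = 3.32 − 1.02 = 2.3 V.
Assume saturation: I_D = ½ k_n V_ov² = 0.5 × 1.39 × 2.3² = 3.68 mA, giving V_DS = V_DD − I_D R_D = 15.4 − 3.68 × 1.76 = 8.93 V.
V_DS = 8.93 V ≥ V_ov = 2.3 V, confirming saturation.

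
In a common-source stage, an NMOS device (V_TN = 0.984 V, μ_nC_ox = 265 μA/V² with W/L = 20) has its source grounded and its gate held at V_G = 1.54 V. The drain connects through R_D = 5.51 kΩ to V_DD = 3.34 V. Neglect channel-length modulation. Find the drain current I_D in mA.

I_D = 0.562 mA

V_GS = V_G = 1.54 V, so V_ov = 1.54 − 0.984 = 0.556 V.
k_n = μ_nC_ox · (W/L) = 5.3 mA/V².
Assume saturation: I_D = ½ k_n V_ov² = 0.5 × 5.3 × 0.556² = 0.819 mA, giving V_DS = V_DD − I_D R_D = 3.34 − 0.819 × 5.51 = -1.17 V.
But -1.17 V < V_ov = 0.556 V, so the device is actually in triode.
In triode I_D = k_n[V_ov V_DS − ½ V_DS²] and I_D = (V_DD − V_DS)/R_D. Equating: 14.6 V_DS² − 17.24 V_DS + 3.34 = 0, giving V_DS = 0.244 V (the root below V_ov).
I_D = (3.34 − 0.244) / 5.51 = 0.562 mA.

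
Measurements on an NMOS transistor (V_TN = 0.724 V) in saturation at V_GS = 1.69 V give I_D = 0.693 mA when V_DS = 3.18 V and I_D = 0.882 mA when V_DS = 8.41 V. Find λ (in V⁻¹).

With V_GS fixed, I_D ∝ (1 + λ V_DS) in saturation, so I_D2/I_D1 = (1 + λ V_DS2)/(1 + λ V_DS1).
0.882/0.693 = 1.273 = (1 + 8.41 λ)/(1 + 3.18 λ).
Solving: λ (I_D1 V_DS2 − I_D2 V_DS1) = I_D2 − I_D1, so λ = (0.882 − 0.693) / (0.693 × 8.41 − 0.882 × 3.18) = 0.189 / 3.02 = 0.0625 V⁻¹.

λ = 0.0625 V⁻¹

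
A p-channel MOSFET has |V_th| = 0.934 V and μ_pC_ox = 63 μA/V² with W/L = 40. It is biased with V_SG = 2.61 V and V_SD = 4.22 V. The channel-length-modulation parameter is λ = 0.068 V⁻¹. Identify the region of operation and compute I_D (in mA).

k_p = μ_pC_ox · (W/L) = 2.52 mA/V².
V_ov = V_SG − |V_th| = 2.61 − 0.934 = 1.68 V.
Since V_SD = 4.22 V ≥ V_ov = 1.68 V, the device is in saturation.
I_D = ½ k_p V_ov² (1 + λ V_SD) = 0.5 × 2.52 × 1.68² × (1 + 0.068 × 4.22) = 4.55 mA.

Saturation; I_D = 4.55 mA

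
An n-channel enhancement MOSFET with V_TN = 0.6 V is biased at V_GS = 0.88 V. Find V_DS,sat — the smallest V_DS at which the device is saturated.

V_DS,sat = 0.280 V

The boundary between triode and saturation is V_DS = V_GS − V_TN = V_ov.
V_ov = 0.88 − 0.6 = 0.28 V.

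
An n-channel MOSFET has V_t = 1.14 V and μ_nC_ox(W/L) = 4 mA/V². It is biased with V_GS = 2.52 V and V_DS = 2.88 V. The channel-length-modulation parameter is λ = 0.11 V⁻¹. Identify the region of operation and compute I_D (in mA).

Saturation; I_D = 5.02 mA

V_ov = V_GS − V_t = 2.52 − 1.14 = 1.38 V.
Since V_DS = 2.88 V ≥ V_ov = 1.38 V, the device is in saturation.
I_D = ½ k_n V_ov² (1 + λ V_DS) = 0.5 × 4 × 1.38² × (1 + 0.11 × 2.88) = 5.02 mA.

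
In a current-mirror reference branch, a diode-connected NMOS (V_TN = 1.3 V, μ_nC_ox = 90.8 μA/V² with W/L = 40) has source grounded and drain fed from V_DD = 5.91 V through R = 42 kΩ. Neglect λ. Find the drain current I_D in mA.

With gate tied to drain, V_GS = V_DS ≥ V_GS − V_TN, so the device is in saturation.
k_n = μ_nC_ox · (W/L) = 3.632 mA/V².
KCL at the drain: ½ k_n (V_GS − V_TN)² = (V_DD − V_GS)/R.
Let x = V_GS − 1.3. Then 76.3 x² + x − 4.61 = 0, giving x = 0.239 V (positive root), so V_GS = 1.54 V.
I_D = (V_DD − V_GS)/R = (5.91 − 1.54) / 42 = 0.104 mA.

I_D = 0.104 mA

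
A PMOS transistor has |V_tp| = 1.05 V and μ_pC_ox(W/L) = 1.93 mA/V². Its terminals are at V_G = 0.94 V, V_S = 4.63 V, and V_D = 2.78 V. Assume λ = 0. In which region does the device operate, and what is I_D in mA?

Triode; I_D = 6.12 mA

V_SG = V_S − V_G = 4.63 − 0.94 = 3.69 V; V_SD = V_S − V_D = 4.63 − 2.78 = 1.85 V.
V_ov = V_SG − |V_tp| = 3.69 − 1.05 = 2.64 V.
Since V_SD = 1.85 V < V_ov = 2.64 V, the device is in the triode region.
I_D = k_p [V_ov · V_SD − ½ V_SD²] = 1.93 × [2.64 × 1.85 − 0.5 × 1.85²] = 6.12 mA.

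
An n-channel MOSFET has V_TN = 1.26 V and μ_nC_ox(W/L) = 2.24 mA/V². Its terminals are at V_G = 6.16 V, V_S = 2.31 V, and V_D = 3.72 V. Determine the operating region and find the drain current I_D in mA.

V_GS = V_G − V_S = 6.16 − 2.31 = 3.85 V; V_DS = V_D − V_S = 3.72 − 2.31 = 1.41 V.
V_ov = V_GS − V_TN = 3.85 − 1.26 = 2.59 V.
Since V_DS = 1.41 V < V_ov = 2.59 V, the device is in the triode region.
I_D = k_n [V_ov · V_DS − ½ V_DS²] = 2.24 × [2.59 × 1.41 − 0.5 × 1.41²] = 5.95 mA.

Triode; I_D = 5.95 mA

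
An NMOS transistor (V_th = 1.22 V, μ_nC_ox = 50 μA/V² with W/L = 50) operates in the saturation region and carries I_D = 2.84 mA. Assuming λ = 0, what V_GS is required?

k_n = μ_nC_ox · (W/L) = 2.5 mA/V².
In saturation I_D = ½ k_n (V_GS − V_th)², so V_GS − V_th = √(2 I_D / k_n) = √(2 × 2.84 / 2.5) = 1.51 V.
V_GS = 1.22 + 1.51 = 2.73 V.

V_GS = 2.73 V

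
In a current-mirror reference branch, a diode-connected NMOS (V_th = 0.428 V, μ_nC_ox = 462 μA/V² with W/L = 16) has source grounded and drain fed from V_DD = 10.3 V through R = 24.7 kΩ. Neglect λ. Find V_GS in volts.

With gate tied to drain, V_GS = V_DS ≥ V_GS − V_th, so the device is in saturation.
k_n = μ_nC_ox · (W/L) = 7.392 mA/V².
KCL at the drain: ½ k_n (V_GS − V_th)² = (V_DD − V_GS)/R.
Let x = V_GS − 0.428. Then 91.3 x² + x − 9.872 = 0, giving x = 0.323 V (positive root), so V_GS = 0.751 V.
I_D = (V_DD − V_GS)/R = (10.3 − 0.751) / 24.7 = 0.387 mA.

V_GS = 0.751 V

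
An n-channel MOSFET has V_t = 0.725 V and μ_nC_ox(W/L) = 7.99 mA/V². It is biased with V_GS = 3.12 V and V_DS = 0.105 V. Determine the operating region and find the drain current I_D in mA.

V_ov = V_GS − V_t = 3.12 − 0.725 = 2.4 V.
Since V_DS = 0.105 V < V_ov = 2.4 V, the device is in the triode region.
I_D = k_n [V_ov · V_DS − ½ V_DS²] = 7.99 × [2.4 × 0.105 − 0.5 × 0.105²] = 1.97 mA.

Triode; I_D = 1.97 mA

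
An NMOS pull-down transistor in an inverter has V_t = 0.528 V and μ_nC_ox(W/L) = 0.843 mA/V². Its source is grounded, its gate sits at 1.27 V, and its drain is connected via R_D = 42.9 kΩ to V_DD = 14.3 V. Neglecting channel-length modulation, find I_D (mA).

V_GS = V_G = 1.27 V, so V_ov = 1.27 − 0.528 = 0.742 V.
Assume saturation: I_D = ½ k_n V_ov² = 0.5 × 0.843 × 0.742² = 0.232 mA, giving V_DS = V_DD − I_D R_D = 14.3 − 0.232 × 42.9 = 4.34 V.
V_DS = 4.34 V ≥ V_ov = 0.742 V, confirming saturation.

I_D = 0.232 mA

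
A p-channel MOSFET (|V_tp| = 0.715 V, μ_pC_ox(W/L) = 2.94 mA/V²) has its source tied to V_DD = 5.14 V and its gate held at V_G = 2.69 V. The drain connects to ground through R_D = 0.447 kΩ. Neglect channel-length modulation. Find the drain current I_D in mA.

I_D = 4.43 mA

V_SG = V_DD − V_G = 5.14 − 2.69 = 2.45 V, so V_ov = 2.45 − 0.715 = 1.73 V.
Assume saturation: I_D = ½ k_p V_ov² = 0.5 × 2.94 × 1.73² = 4.43 mA, giving V_SD = V_DD − I_D R_D = 5.14 − 4.43 × 0.447 = 3.16 V.
V_SD = 3.16 V ≥ V_ov = 1.73 V, confirming saturation.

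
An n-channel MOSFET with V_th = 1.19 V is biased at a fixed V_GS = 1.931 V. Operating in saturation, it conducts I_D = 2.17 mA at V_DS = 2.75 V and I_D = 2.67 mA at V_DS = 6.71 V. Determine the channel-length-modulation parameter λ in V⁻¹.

With V_GS fixed, I_D ∝ (1 + λ V_DS) in saturation, so I_D2/I_D1 = (1 + λ V_DS2)/(1 + λ V_DS1).
2.67/2.17 = 1.23 = (1 + 6.71 λ)/(1 + 2.75 λ).
Solving: λ (I_D1 V_DS2 − I_D2 V_DS1) = I_D2 − I_D1, so λ = (2.67 − 2.17) / (2.17 × 6.71 − 2.67 × 2.75) = 0.5 / 7.22 = 0.0693 V⁻¹.

λ = 0.0693 V⁻¹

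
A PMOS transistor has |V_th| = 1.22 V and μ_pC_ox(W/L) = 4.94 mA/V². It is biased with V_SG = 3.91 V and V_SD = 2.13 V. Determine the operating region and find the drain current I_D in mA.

V_ov = V_SG − |V_th| = 3.91 − 1.22 = 2.69 V.
Since V_SD = 2.13 V < V_ov = 2.69 V, the device is in the triode region.
I_D = k_p [V_ov · V_SD − ½ V_SD²] = 4.94 × [2.69 × 2.13 − 0.5 × 2.13²] = 17.1 mA.

Triode; I_D = 17.1 mA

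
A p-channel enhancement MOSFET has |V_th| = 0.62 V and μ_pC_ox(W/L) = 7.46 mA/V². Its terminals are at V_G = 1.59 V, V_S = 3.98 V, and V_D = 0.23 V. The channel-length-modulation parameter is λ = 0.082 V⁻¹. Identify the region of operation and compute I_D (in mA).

V_SG = V_S − V_G = 3.98 − 1.59 = 2.39 V; V_SD = V_S − V_D = 3.98 − 0.23 = 3.75 V.
V_ov = V_SG − |V_th| = 2.39 − 0.62 = 1.77 V.
Since V_SD = 3.75 V ≥ V_ov = 1.77 V, the device is in saturation.
I_D = ½ k_p V_ov² (1 + λ V_SD) = 0.5 × 7.46 × 1.77² × (1 + 0.082 × 3.75) = 15.3 mA.

Saturation; I_D = 15.3 mA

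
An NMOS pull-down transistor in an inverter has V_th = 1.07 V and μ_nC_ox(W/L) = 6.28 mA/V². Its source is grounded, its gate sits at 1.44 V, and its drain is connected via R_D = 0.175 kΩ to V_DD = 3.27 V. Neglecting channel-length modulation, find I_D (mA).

I_D = 0.430 mA

V_GS = V_G = 1.44 V, so V_ov = 1.44 − 1.07 = 0.37 V.
Assume saturation: I_D = ½ k_n V_ov² = 0.5 × 6.28 × 0.37² = 0.43 mA, giving V_DS = V_DD − I_D R_D = 3.27 − 0.43 × 0.175 = 3.19 V.
V_DS = 3.19 V ≥ V_ov = 0.37 V, confirming saturation.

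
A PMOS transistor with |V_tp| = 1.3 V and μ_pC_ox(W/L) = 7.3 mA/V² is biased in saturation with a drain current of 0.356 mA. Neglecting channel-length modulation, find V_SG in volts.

V_SG = 1.61 V

In saturation I_D = ½ k_p (V_SG − |V_tp|)², so V_SG − |V_tp| = √(2 I_D / k_p) = √(2 × 0.356 / 7.3) = 0.312 V.
V_SG = 1.3 + 0.312 = 1.61 V.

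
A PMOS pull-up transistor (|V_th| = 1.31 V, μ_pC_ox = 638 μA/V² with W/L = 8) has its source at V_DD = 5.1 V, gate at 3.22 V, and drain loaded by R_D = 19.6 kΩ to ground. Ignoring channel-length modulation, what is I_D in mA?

V_SG = V_DD − V_G = 5.1 − 3.22 = 1.88 V, so V_ov = 1.88 − 1.31 = 0.57 V.
k_p = μ_pC_ox · (W/L) = 5.104 mA/V².
Assume saturation: I_D = ½ k_p V_ov² = 0.5 × 5.104 × 0.57² = 0.829 mA, giving V_SD = V_DD − I_D R_D = 5.1 − 0.829 × 19.6 = -11.2 V.
But -11.2 V < V_ov = 0.57 V, so the device is actually in triode.
In triode I_D = k_p[V_ov V_SD − ½ V_SD²] and I_D = (V_DD − V_SD)/R_D. Equating: 50 V_SD² − 58.02 V_SD + 5.1 = 0, giving V_SD = 0.0958 V (the root below V_ov).
I_D = (5.1 − 0.0958) / 19.6 = 0.255 mA.

I_D = 0.255 mA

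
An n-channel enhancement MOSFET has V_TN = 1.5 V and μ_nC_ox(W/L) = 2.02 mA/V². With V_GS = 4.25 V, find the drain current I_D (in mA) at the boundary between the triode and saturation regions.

At the boundary V_DS = V_ov = V_GS − V_TN = 4.25 − 1.5 = 2.75 V.
I_D = ½ k_n V_ov² = 0.5 × 2.02 × 2.75² = 7.64 mA.

I_D = 7.64 mA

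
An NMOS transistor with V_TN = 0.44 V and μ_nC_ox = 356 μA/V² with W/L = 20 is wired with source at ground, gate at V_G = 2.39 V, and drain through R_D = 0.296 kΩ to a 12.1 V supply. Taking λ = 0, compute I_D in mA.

V_GS = V_G = 2.39 V, so V_ov = 2.39 − 0.44 = 1.95 V.
k_n = μ_nC_ox · (W/L) = 7.12 mA/V².
Assume saturation: I_D = ½ k_n V_ov² = 0.5 × 7.12 × 1.95² = 13.5 mA, giving V_DS = V_DD − I_D R_D = 12.1 − 13.5 × 0.296 = 8.09 V.
V_DS = 8.09 V ≥ V_ov = 1.95 V, confirming saturation.

I_D = 13.5 mA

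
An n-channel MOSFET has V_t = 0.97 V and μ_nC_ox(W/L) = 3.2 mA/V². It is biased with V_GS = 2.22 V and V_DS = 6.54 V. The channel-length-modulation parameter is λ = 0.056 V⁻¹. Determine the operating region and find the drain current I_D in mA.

V_ov = V_GS − V_t = 2.22 − 0.97 = 1.25 V.
Since V_DS = 6.54 V ≥ V_ov = 1.25 V, the device is in saturation.
I_D = ½ k_n V_ov² (1 + λ V_DS) = 0.5 × 3.2 × 1.25² × (1 + 0.056 × 6.54) = 3.42 mA.

Saturation; I_D = 3.42 mA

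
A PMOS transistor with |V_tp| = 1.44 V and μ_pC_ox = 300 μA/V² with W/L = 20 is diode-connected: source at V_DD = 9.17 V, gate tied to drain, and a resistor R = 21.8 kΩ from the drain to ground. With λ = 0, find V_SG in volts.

With gate tied to drain, V_SG = V_SD ≥ V_SG − |V_tp|, so the device is in saturation.
k_p = μ_pC_ox · (W/L) = 6 mA/V².
KCL at the drain: ½ k_p (V_SG − |V_tp|)² = (V_DD − V_SG)/R.
Let x = V_SG − 1.44. Then 65.4 x² + x − 7.73 = 0, giving x = 0.336 V (positive root), so V_SG = 1.78 V.
I_D = (V_DD − V_SG)/R = (9.17 − 1.78) / 21.8 = 0.339 mA.

V_SG = 1.78 V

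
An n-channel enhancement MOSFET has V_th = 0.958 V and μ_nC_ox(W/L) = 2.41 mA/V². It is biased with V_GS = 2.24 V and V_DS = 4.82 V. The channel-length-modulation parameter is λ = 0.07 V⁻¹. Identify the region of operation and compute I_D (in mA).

V_ov = V_GS − V_th = 2.24 − 0.958 = 1.28 V.
Since V_DS = 4.82 V ≥ V_ov = 1.28 V, the device is in saturation.
I_D = ½ k_n V_ov² (1 + λ V_DS) = 0.5 × 2.41 × 1.28² × (1 + 0.07 × 4.82) = 2.65 mA.

Saturation; I_D = 2.65 mA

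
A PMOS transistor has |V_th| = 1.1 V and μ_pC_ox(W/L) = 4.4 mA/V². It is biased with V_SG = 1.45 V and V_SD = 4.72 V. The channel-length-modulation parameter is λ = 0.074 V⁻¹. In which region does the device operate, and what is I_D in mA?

Saturation; I_D = 0.364 mA

V_ov = V_SG − |V_th| = 1.45 − 1.1 = 0.35 V.
Since V_SD = 4.72 V ≥ V_ov = 0.35 V, the device is in saturation.
I_D = ½ k_p V_ov² (1 + λ V_SD) = 0.5 × 4.4 × 0.35² × (1 + 0.074 × 4.72) = 0.364 mA.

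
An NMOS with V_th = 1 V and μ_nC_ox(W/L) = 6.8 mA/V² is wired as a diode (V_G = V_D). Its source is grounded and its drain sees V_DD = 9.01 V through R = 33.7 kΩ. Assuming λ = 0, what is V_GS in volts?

V_GS = 1.26 V

With gate tied to drain, V_GS = V_DS ≥ V_GS − V_th, so the device is in saturation.
KCL at the drain: ½ k_n (V_GS − V_th)² = (V_DD − V_GS)/R.
Let x = V_GS − 1. Then 115 x² + x − 8.01 = 0, giving x = 0.26 V (positive root), so V_GS = 1.26 V.
I_D = (V_DD − V_GS)/R = (9.01 − 1.26) / 33.7 = 0.23 mA.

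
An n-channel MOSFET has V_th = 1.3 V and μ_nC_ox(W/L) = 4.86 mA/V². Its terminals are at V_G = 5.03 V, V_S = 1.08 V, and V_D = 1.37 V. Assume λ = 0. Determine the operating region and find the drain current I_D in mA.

V_GS = V_G − V_S = 5.03 − 1.08 = 3.95 V; V_DS = V_D − V_S = 1.37 − 1.08 = 0.29 V.
V_ov = V_GS − V_th = 3.95 − 1.3 = 2.65 V.
Since V_DS = 0.29 V < V_ov = 2.65 V, the device is in the triode region.
I_D = k_n [V_ov · V_DS − ½ V_DS²] = 4.86 × [2.65 × 0.29 − 0.5 × 0.29²] = 3.53 mA.

Triode; I_D = 3.53 mA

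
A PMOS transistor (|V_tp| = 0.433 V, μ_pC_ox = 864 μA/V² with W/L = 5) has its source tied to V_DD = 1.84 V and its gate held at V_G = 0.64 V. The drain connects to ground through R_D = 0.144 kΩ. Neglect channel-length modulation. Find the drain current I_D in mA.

I_D = 1.27 mA

V_SG = V_DD − V_G = 1.84 − 0.64 = 1.2 V, so V_ov = 1.2 − 0.433 = 0.767 V.
k_p = μ_pC_ox · (W/L) = 4.32 mA/V².
Assume saturation: I_D = ½ k_p V_ov² = 0.5 × 4.32 × 0.767² = 1.27 mA, giving V_SD = V_DD − I_D R_D = 1.84 − 1.27 × 0.144 = 1.66 V.
V_SD = 1.66 V ≥ V_ov = 0.767 V, confirming saturation.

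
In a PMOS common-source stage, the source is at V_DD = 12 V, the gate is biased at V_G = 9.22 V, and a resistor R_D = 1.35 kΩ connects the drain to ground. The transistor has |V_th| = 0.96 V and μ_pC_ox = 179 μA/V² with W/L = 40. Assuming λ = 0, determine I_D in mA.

I_D = 8.28 mA

V_SG = V_DD − V_G = 12 − 9.22 = 2.78 V, so V_ov = 2.78 − 0.96 = 1.82 V.
k_p = μ_pC_ox · (W/L) = 7.16 mA/V².
Assume saturation: I_D = ½ k_p V_ov² = 0.5 × 7.16 × 1.82² = 11.9 mA, giving V_SD = V_DD − I_D R_D = 12 − 11.9 × 1.35 = -4.01 V.
But -4.01 V < V_ov = 1.82 V, so the device is actually in triode.
In triode I_D = k_p[V_ov V_SD − ½ V_SD²] and I_D = (V_DD − V_SD)/R_D. Equating: 4.83 V_SD² − 18.59 V_SD + 12 = 0, giving V_SD = 0.82 V (the root below V_ov).
I_D = (12 − 0.82) / 1.35 = 8.28 mA.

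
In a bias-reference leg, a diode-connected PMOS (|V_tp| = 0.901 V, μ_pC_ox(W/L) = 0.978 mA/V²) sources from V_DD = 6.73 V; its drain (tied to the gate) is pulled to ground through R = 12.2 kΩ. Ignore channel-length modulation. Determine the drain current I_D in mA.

With gate tied to drain, V_SG = V_SD ≥ V_SG − |V_tp|, so the device is in saturation.
KCL at the drain: ½ k_p (V_SG − |V_tp|)² = (V_DD − V_SG)/R.
Let x = V_SG − 0.901. Then 5.97 x² + x − 5.829 = 0, giving x = 0.908 V (positive root), so V_SG = 1.81 V.
I_D = (V_DD − V_SG)/R = (6.73 − 1.81) / 12.2 = 0.403 mA.

I_D = 0.403 mA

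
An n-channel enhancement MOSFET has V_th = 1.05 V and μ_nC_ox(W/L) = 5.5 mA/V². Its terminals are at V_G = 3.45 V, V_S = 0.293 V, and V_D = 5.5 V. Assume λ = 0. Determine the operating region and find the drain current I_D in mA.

V_GS = V_G − V_S = 3.45 − 0.293 = 3.16 V; V_DS = V_D − V_S = 5.5 − 0.293 = 5.21 V.
V_ov = V_GS − V_th = 3.16 − 1.05 = 2.11 V.
Since V_DS = 5.21 V ≥ V_ov = 2.11 V, the device is in saturation.
I_D = ½ k_n V_ov² = 0.5 × 5.5 × 2.11² = 12.2 mA.

Saturation; I_D = 12.2 mA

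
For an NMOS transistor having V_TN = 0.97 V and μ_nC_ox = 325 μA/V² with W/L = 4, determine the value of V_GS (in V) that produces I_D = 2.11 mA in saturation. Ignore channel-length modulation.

V_GS = 2.77 V

k_n = μ_nC_ox · (W/L) = 1.3 mA/V².
In saturation I_D = ½ k_n (V_GS − V_TN)², so V_GS − V_TN = √(2 I_D / k_n) = √(2 × 2.11 / 1.3) = 1.8 V.
V_GS = 0.97 + 1.8 = 2.77 V.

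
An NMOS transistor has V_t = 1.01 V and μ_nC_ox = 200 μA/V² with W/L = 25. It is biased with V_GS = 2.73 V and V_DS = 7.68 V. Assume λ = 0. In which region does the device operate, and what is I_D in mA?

Saturation; I_D = 7.40 mA

k_n = μ_nC_ox · (W/L) = 5 mA/V².
V_ov = V_GS − V_t = 2.73 − 1.01 = 1.72 V.
Since V_DS = 7.68 V ≥ V_ov = 1.72 V, the device is in saturation.
I_D = ½ k_n V_ov² = 0.5 × 5 × 1.72² = 7.4 mA.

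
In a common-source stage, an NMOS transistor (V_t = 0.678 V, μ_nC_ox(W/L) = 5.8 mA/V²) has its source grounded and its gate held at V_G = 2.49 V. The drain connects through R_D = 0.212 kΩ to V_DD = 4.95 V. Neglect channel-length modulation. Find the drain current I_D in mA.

V_GS = V_G = 2.49 V, so V_ov = 2.49 − 0.678 = 1.81 V.
Assume saturation: I_D = ½ k_n V_ov² = 0.5 × 5.8 × 1.81² = 9.52 mA, giving V_DS = V_DD − I_D R_D = 4.95 − 9.52 × 0.212 = 2.93 V.
V_DS = 2.93 V ≥ V_ov = 1.81 V, confirming saturation.

I_D = 9.52 mA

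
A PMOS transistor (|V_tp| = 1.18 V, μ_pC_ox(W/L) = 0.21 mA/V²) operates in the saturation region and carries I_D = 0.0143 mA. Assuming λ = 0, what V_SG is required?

In saturation I_D = ½ k_p (V_SG − |V_tp|)², so V_SG − |V_tp| = √(2 I_D / k_p) = √(2 × 0.0143 / 0.21) = 0.369 V.
V_SG = 1.18 + 0.369 = 1.55 V.

V_SG = 1.55 V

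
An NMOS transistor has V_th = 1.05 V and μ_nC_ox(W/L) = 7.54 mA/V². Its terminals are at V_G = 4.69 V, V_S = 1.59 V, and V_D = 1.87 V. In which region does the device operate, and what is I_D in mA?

V_GS = V_G − V_S = 4.69 − 1.59 = 3.1 V; V_DS = V_D − V_S = 1.87 − 1.59 = 0.28 V.
V_ov = V_GS − V_th = 3.1 − 1.05 = 2.05 V.
Since V_DS = 0.28 V < V_ov = 2.05 V, the device is in the triode region.
I_D = k_n [V_ov · V_DS − ½ V_DS²] = 7.54 × [2.05 × 0.28 − 0.5 × 0.28²] = 4.03 mA.

Triode; I_D = 4.03 mA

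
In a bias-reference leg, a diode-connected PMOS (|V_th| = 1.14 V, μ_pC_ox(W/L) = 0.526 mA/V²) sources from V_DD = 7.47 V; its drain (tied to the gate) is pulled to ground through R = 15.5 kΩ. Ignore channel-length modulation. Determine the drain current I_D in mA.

I_D = 0.336 mA

With gate tied to drain, V_SG = V_SD ≥ V_SG − |V_th|, so the device is in saturation.
KCL at the drain: ½ k_p (V_SG − |V_th|)² = (V_DD − V_SG)/R.
Let x = V_SG − 1.14. Then 4.08 x² + x − 6.33 = 0, giving x = 1.13 V (positive root), so V_SG = 2.27 V.
I_D = (V_DD − V_SG)/R = (7.47 − 2.27) / 15.5 = 0.336 mA.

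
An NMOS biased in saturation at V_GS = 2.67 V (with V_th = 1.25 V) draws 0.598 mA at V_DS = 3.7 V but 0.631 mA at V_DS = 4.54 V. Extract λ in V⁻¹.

With V_GS fixed, I_D ∝ (1 + λ V_DS) in saturation, so I_D2/I_D1 = (1 + λ V_DS2)/(1 + λ V_DS1).
0.631/0.598 = 1.055 = (1 + 4.54 λ)/(1 + 3.7 λ).
Solving: λ (I_D1 V_DS2 − I_D2 V_DS1) = I_D2 − I_D1, so λ = (0.631 − 0.598) / (0.598 × 4.54 − 0.631 × 3.7) = 0.033 / 0.38 = 0.0868 V⁻¹.

λ = 0.0868 V⁻¹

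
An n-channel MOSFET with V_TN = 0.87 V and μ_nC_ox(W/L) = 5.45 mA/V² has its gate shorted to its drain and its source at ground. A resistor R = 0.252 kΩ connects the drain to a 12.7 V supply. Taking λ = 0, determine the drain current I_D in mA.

With gate tied to drain, V_GS = V_DS ≥ V_GS − V_TN, so the device is in saturation.
KCL at the drain: ½ k_n (V_GS − V_TN)² = (V_DD − V_GS)/R.
Let x = V_GS − 0.87. Then 0.687 x² + x − 11.83 = 0, giving x = 3.49 V (positive root), so V_GS = 4.36 V.
I_D = (V_DD − V_GS)/R = (12.7 − 4.36) / 0.252 = 33.1 mA.

I_D = 33.1 mA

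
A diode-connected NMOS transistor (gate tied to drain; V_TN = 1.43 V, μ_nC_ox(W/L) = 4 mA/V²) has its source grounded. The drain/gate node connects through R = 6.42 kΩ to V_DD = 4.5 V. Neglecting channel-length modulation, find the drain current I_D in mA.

I_D = 0.408 mA

With gate tied to drain, V_GS = V_DS ≥ V_GS − V_TN, so the device is in saturation.
KCL at the drain: ½ k_n (V_GS − V_TN)² = (V_DD − V_GS)/R.
Let x = V_GS − 1.43. Then 12.8 x² + x − 3.07 = 0, giving x = 0.452 V (positive root), so V_GS = 1.88 V.
I_D = (V_DD − V_GS)/R = (4.5 − 1.88) / 6.42 = 0.408 mA.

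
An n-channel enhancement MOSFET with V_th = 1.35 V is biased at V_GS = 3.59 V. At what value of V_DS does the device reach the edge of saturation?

V_DS,sat = 2.24 V

The boundary between triode and saturation is V_DS = V_GS − V_th = V_ov.
V_ov = 3.59 − 1.35 = 2.24 V.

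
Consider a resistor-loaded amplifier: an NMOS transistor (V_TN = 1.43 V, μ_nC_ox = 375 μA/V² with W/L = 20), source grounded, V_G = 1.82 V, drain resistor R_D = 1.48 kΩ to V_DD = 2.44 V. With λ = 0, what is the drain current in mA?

V_GS = V_G = 1.82 V, so V_ov = 1.82 − 1.43 = 0.39 V.
k_n = μ_nC_ox · (W/L) = 7.5 mA/V².
Assume saturation: I_D = ½ k_n V_ov² = 0.5 × 7.5 × 0.39² = 0.57 mA, giving V_DS = V_DD − I_D R_D = 2.44 − 0.57 × 1.48 = 1.6 V.
V_DS = 1.6 V ≥ V_ov = 0.39 V, confirming saturation.

I_D = 0.570 mA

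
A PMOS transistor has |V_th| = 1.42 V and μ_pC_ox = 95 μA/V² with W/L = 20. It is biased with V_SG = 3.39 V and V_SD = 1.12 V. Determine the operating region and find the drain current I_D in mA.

k_p = μ_pC_ox · (W/L) = 1.9 mA/V².
V_ov = V_SG − |V_th| = 3.39 − 1.42 = 1.97 V.
Since V_SD = 1.12 V < V_ov = 1.97 V, the device is in the triode region.
I_D = k_p [V_ov · V_SD − ½ V_SD²] = 1.9 × [1.97 × 1.12 − 0.5 × 1.12²] = 3 mA.

Triode; I_D = 3.00 mA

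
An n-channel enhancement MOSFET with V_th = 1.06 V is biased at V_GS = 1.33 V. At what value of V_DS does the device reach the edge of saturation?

V_DS,sat = 0.270 V

The boundary between triode and saturation is V_DS = V_GS − V_th = V_ov.
V_ov = 1.33 − 1.06 = 0.27 V.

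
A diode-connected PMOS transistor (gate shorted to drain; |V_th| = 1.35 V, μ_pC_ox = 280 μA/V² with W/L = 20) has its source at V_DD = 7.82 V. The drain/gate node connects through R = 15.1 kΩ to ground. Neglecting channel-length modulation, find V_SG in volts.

V_SG = 1.73 V

With gate tied to drain, V_SG = V_SD ≥ V_SG − |V_th|, so the device is in saturation.
k_p = μ_pC_ox · (W/L) = 5.6 mA/V².
KCL at the drain: ½ k_p (V_SG − |V_th|)² = (V_DD − V_SG)/R.
Let x = V_SG − 1.35. Then 42.3 x² + x − 6.47 = 0, giving x = 0.38 V (positive root), so V_SG = 1.73 V.
I_D = (V_DD − V_SG)/R = (7.82 − 1.73) / 15.1 = 0.403 mA.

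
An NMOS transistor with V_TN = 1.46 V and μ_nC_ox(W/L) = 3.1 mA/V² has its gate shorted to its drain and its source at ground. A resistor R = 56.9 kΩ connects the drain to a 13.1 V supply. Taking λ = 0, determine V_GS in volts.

V_GS = 1.82 V

With gate tied to drain, V_GS = V_DS ≥ V_GS − V_TN, so the device is in saturation.
KCL at the drain: ½ k_n (V_GS − V_TN)² = (V_DD − V_GS)/R.
Let x = V_GS − 1.46. Then 88.2 x² + x − 11.64 = 0, giving x = 0.358 V (positive root), so V_GS = 1.82 V.
I_D = (V_DD − V_GS)/R = (13.1 − 1.82) / 56.9 = 0.198 mA.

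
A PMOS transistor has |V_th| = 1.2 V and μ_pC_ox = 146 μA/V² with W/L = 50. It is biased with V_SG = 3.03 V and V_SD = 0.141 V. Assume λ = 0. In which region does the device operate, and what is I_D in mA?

k_p = μ_pC_ox · (W/L) = 7.3 mA/V².
V_ov = V_SG − |V_th| = 3.03 − 1.2 = 1.83 V.
Since V_SD = 0.141 V < V_ov = 1.83 V, the device is in the triode region.
I_D = k_p [V_ov · V_SD − ½ V_SD²] = 7.3 × [1.83 × 0.141 − 0.5 × 0.141²] = 1.81 mA.

Triode; I_D = 1.81 mA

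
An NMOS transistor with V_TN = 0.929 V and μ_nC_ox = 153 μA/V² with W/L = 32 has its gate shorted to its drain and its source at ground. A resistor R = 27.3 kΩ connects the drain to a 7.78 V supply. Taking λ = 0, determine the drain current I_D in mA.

I_D = 0.239 mA

With gate tied to drain, V_GS = V_DS ≥ V_GS − V_TN, so the device is in saturation.
k_n = μ_nC_ox · (W/L) = 4.896 mA/V².
KCL at the drain: ½ k_n (V_GS − V_TN)² = (V_DD − V_GS)/R.
Let x = V_GS − 0.929. Then 66.8 x² + x − 6.851 = 0, giving x = 0.313 V (positive root), so V_GS = 1.24 V.
I_D = (V_DD − V_GS)/R = (7.78 − 1.24) / 27.3 = 0.239 mA.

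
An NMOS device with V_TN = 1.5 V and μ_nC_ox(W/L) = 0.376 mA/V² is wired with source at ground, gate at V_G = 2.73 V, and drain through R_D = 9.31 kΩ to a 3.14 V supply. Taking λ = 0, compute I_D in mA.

I_D = 0.251 mA

V_GS = V_G = 2.73 V, so V_ov = 2.73 − 1.5 = 1.23 V.
Assume saturation: I_D = ½ k_n V_ov² = 0.5 × 0.376 × 1.23² = 0.284 mA, giving V_DS = V_DD − I_D R_D = 3.14 − 0.284 × 9.31 = 0.492 V.
But 0.492 V < V_ov = 1.23 V, so the device is actually in triode.
In triode I_D = k_n[V_ov V_DS − ½ V_DS²] and I_D = (V_DD − V_DS)/R_D. Equating: 1.75 V_DS² − 5.306 V_DS + 3.14 = 0, giving V_DS = 0.806 V (the root below V_ov).
I_D = (3.14 − 0.806) / 9.31 = 0.251 mA.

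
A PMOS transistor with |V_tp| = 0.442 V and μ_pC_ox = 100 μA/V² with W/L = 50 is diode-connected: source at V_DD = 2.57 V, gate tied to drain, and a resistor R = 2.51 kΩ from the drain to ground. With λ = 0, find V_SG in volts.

With gate tied to drain, V_SG = V_SD ≥ V_SG − |V_tp|, so the device is in saturation.
k_p = μ_pC_ox · (W/L) = 5 mA/V².
KCL at the drain: ½ k_p (V_SG − |V_tp|)² = (V_DD − V_SG)/R.
Let x = V_SG − 0.442. Then 6.27 x² + x − 2.128 = 0, giving x = 0.508 V (positive root), so V_SG = 0.95 V.
I_D = (V_DD − V_SG)/R = (2.57 − 0.95) / 2.51 = 0.645 mA.

V_SG = 0.950 V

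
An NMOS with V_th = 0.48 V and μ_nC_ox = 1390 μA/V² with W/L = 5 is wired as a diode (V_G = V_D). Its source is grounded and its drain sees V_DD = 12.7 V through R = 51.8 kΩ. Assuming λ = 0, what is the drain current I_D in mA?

With gate tied to drain, V_GS = V_DS ≥ V_GS − V_th, so the device is in saturation.
k_n = μ_nC_ox · (W/L) = 6.95 mA/V².
KCL at the drain: ½ k_n (V_GS − V_th)² = (V_DD − V_GS)/R.
Let x = V_GS − 0.48. Then 180 x² + x − 12.22 = 0, giving x = 0.258 V (positive root), so V_GS = 0.738 V.
I_D = (V_DD − V_GS)/R = (12.7 − 0.738) / 51.8 = 0.231 mA.

I_D = 0.231 mA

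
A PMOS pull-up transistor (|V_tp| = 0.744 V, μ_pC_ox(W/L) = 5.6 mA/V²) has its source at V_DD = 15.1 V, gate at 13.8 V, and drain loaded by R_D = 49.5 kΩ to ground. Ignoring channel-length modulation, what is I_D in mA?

V_SG = V_DD − V_G = 15.1 − 13.8 = 1.3 V, so V_ov = 1.3 − 0.744 = 0.556 V.
Assume saturation: I_D = ½ k_p V_ov² = 0.5 × 5.6 × 0.556² = 0.866 mA, giving V_SD = V_DD − I_D R_D = 15.1 − 0.866 × 49.5 = -27.7 V.
But -27.7 V < V_ov = 0.556 V, so the device is actually in triode.
In triode I_D = k_p[V_ov V_SD − ½ V_SD²] and I_D = (V_DD − V_SD)/R_D. Equating: 139 V_SD² − 155.1 V_SD + 15.1 = 0, giving V_SD = 0.108 V (the root below V_ov).
I_D = (15.1 − 0.108) / 49.5 = 0.303 mA.

I_D = 0.303 mA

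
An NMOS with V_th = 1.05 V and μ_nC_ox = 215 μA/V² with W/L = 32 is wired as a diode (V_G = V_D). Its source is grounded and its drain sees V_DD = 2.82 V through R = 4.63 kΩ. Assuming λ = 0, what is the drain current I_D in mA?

I_D = 0.317 mA

With gate tied to drain, V_GS = V_DS ≥ V_GS − V_th, so the device is in saturation.
k_n = μ_nC_ox · (W/L) = 6.88 mA/V².
KCL at the drain: ½ k_n (V_GS − V_th)² = (V_DD − V_GS)/R.
Let x = V_GS − 1.05. Then 15.9 x² + x − 1.77 = 0, giving x = 0.303 V (positive root), so V_GS = 1.35 V.
I_D = (V_DD − V_GS)/R = (2.82 − 1.35) / 4.63 = 0.317 mA.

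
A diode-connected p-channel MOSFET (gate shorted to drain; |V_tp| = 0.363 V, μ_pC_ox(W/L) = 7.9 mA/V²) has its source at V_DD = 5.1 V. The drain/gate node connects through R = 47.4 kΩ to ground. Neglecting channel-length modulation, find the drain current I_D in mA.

With gate tied to drain, V_SG = V_SD ≥ V_SG − |V_tp|, so the device is in saturation.
KCL at the drain: ½ k_p (V_SG − |V_tp|)² = (V_DD − V_SG)/R.
Let x = V_SG − 0.363. Then 187 x² + x − 4.737 = 0, giving x = 0.156 V (positive root), so V_SG = 0.519 V.
I_D = (V_DD − V_SG)/R = (5.1 − 0.519) / 47.4 = 0.0966 mA.

I_D = 0.0966 mA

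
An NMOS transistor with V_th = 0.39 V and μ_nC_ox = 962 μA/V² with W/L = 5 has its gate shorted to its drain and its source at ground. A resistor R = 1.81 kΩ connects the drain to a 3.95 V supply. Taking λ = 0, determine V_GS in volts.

V_GS = 1.19 V

With gate tied to drain, V_GS = V_DS ≥ V_GS − V_th, so the device is in saturation.
k_n = μ_nC_ox · (W/L) = 4.81 mA/V².
KCL at the drain: ½ k_n (V_GS − V_th)² = (V_DD − V_GS)/R.
Let x = V_GS − 0.39. Then 4.35 x² + x − 3.56 = 0, giving x = 0.797 V (positive root), so V_GS = 1.19 V.
I_D = (V_DD − V_GS)/R = (3.95 − 1.19) / 1.81 = 1.53 mA.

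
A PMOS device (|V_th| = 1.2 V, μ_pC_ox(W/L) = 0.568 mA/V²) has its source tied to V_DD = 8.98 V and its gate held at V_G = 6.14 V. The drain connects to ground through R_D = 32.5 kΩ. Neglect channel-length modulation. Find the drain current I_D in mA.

I_D = 0.267 mA

V_SG = V_DD − V_G = 8.98 − 6.14 = 2.84 V, so V_ov = 2.84 − 1.2 = 1.64 V.
Assume saturation: I_D = ½ k_p V_ov² = 0.5 × 0.568 × 1.64² = 0.764 mA, giving V_SD = V_DD − I_D R_D = 8.98 − 0.764 × 32.5 = -15.8 V.
But -15.8 V < V_ov = 1.64 V, so the device is actually in triode.
In triode I_D = k_p[V_ov V_SD − ½ V_SD²] and I_D = (V_DD − V_SD)/R_D. Equating: 9.23 V_SD² − 31.27 V_SD + 8.98 = 0, giving V_SD = 0.317 V (the root below V_ov).
I_D = (8.98 − 0.317) / 32.5 = 0.267 mA.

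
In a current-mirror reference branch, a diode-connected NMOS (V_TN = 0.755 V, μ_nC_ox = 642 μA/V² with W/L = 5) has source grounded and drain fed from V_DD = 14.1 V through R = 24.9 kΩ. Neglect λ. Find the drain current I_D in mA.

With gate tied to drain, V_GS = V_DS ≥ V_GS − V_TN, so the device is in saturation.
k_n = μ_nC_ox · (W/L) = 3.21 mA/V².
KCL at the drain: ½ k_n (V_GS − V_TN)² = (V_DD − V_GS)/R.
Let x = V_GS − 0.755. Then 40 x² + x − 13.34 = 0, giving x = 0.565 V (positive root), so V_GS = 1.32 V.
I_D = (V_DD − V_GS)/R = (14.1 − 1.32) / 24.9 = 0.513 mA.

I_D = 0.513 mA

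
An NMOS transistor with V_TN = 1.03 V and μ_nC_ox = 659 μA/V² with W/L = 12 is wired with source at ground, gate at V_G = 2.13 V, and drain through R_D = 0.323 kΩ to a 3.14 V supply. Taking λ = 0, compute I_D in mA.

V_GS = V_G = 2.13 V, so V_ov = 2.13 − 1.03 = 1.1 V.
k_n = μ_nC_ox · (W/L) = 7.908 mA/V².
Assume saturation: I_D = ½ k_n V_ov² = 0.5 × 7.908 × 1.1² = 4.78 mA, giving V_DS = V_DD − I_D R_D = 3.14 − 4.78 × 0.323 = 1.59 V.
V_DS = 1.59 V ≥ V_ov = 1.1 V, confirming saturation.

I_D = 4.78 mA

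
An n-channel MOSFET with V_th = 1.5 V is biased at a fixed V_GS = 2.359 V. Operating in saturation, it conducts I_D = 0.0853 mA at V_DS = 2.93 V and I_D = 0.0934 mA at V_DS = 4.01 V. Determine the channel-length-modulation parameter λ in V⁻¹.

λ = 0.118 V⁻¹

With V_GS fixed, I_D ∝ (1 + λ V_DS) in saturation, so I_D2/I_D1 = (1 + λ V_DS2)/(1 + λ V_DS1).
0.0934/0.0853 = 1.095 = (1 + 4.01 λ)/(1 + 2.93 λ).
Solving: λ (I_D1 V_DS2 − I_D2 V_DS1) = I_D2 − I_D1, so λ = (0.0934 − 0.0853) / (0.0853 × 4.01 − 0.0934 × 2.93) = 0.0081 / 0.0684 = 0.118 V⁻¹.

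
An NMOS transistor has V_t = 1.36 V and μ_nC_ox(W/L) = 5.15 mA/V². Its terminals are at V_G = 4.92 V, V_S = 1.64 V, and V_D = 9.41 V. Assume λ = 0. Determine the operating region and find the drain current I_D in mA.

V_GS = V_G − V_S = 4.92 − 1.64 = 3.28 V; V_DS = V_D − V_S = 9.41 − 1.64 = 7.77 V.
V_ov = V_GS − V_t = 3.28 − 1.36 = 1.92 V.
Since V_DS = 7.77 V ≥ V_ov = 1.92 V, the device is in saturation.
I_D = ½ k_n V_ov² = 0.5 × 5.15 × 1.92² = 9.49 mA.

Saturation; I_D = 9.49 mA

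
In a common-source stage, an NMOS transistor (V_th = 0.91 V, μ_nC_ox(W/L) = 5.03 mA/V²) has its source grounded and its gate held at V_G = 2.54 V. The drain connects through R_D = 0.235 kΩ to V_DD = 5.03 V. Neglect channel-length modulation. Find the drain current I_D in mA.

I_D = 6.68 mA

V_GS = V_G = 2.54 V, so V_ov = 2.54 − 0.91 = 1.63 V.
Assume saturation: I_D = ½ k_n V_ov² = 0.5 × 5.03 × 1.63² = 6.68 mA, giving V_DS = V_DD − I_D R_D = 5.03 − 6.68 × 0.235 = 3.46 V.
V_DS = 3.46 V ≥ V_ov = 1.63 V, confirming saturation.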